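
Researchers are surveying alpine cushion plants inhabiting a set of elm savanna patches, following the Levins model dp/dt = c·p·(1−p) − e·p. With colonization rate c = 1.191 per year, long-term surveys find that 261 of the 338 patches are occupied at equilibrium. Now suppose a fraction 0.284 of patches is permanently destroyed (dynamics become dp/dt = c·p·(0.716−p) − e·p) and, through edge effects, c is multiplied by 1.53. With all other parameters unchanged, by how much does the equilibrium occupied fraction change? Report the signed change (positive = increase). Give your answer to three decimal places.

Observed p* = 261/338 = 0.77219.
Balance c(1−p*) = e gives e = 1.191×(1 − 0.77219) = 0.27132.
New p* = 0.716 − e/c = 0.716 − 0.27132/1.82223 = 0.56711.
Δp* = 0.56711 − 0.77219 = -0.20508.

-0.205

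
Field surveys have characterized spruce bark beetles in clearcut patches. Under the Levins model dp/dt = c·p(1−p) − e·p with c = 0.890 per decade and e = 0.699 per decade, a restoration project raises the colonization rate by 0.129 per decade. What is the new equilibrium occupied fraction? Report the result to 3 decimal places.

0.314

Before: p* = 1 − 0.699/0.890 = 0.2146.
After the change, c = 1.019, e = 0.699, so p* = 1 − 0.699/1.019 = 0.3140.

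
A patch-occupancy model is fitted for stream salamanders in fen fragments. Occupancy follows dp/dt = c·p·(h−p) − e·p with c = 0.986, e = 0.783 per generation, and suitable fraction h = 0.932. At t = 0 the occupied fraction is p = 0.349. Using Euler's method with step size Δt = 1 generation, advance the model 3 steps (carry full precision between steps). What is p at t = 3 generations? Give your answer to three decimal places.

Update rule: p ← p + [c·p·(h−p) − e·p]·Δt with Δt = 1.
p: 0.34900 → 0.27635  (Δp = -0.07265)
p: 0.27635 → 0.23862  (Δp = -0.03773)
p: 0.23862 → 0.21492  (Δp = -0.02370)

0.215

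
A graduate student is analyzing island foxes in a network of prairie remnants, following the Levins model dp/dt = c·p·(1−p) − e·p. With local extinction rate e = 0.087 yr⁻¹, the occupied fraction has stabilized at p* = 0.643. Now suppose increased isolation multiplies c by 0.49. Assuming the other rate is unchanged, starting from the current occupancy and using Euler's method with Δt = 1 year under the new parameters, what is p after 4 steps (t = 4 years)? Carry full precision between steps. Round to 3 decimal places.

Balance c(1−p*) = e gives c = e/(1 − 0.64300) = 0.087/0.35700 = 0.24370.
Starting from p₀ = 0.64300; update p ← p + (dp/dt)·Δt with the new parameters.
step 1: Δp = -0.02853, p = 0.61447
step 2: Δp = -0.02517, p = 0.58930
step 3: Δp = -0.02237, p = 0.56693
step 4: Δp = -0.02001, p = 0.54693

0.547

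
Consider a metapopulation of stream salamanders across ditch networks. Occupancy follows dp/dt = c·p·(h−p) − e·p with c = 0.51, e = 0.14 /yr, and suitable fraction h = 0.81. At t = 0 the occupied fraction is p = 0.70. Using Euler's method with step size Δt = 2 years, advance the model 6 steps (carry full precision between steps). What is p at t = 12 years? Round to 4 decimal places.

0.5362

Update rule: p ← p + [c·p·(h−p) − e·p]·Δt with Δt = 2.
p: 0.70000 → 0.58254  (Δp = -0.11746)
p: 0.58254 → 0.55458  (Δp = -0.02796)
p: 0.55458 → 0.54378  (Δp = -0.01080)
p: 0.54378 → 0.53918  (Δp = -0.00460)
p: 0.53918 → 0.53715  (Δp = -0.00203)
p: 0.53715 → 0.53624  (Δp = -0.00091)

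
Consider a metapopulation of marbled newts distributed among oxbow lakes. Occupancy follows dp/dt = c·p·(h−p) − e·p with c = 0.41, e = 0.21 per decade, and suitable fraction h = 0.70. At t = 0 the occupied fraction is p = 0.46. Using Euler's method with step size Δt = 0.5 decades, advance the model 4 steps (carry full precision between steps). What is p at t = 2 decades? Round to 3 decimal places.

Update rule: p ← p + [c·p·(h−p) − e·p]·Δt with Δt = 0.5.
t = 0.5: p = 0.46000 + (-0.02567) = 0.43433
t = 1: p = 0.43433 + (-0.02195) = 0.41238
t = 1.5: p = 0.41238 + (-0.01899) = 0.39340
t = 2: p = 0.39340 + (-0.01658) = 0.37682

0.377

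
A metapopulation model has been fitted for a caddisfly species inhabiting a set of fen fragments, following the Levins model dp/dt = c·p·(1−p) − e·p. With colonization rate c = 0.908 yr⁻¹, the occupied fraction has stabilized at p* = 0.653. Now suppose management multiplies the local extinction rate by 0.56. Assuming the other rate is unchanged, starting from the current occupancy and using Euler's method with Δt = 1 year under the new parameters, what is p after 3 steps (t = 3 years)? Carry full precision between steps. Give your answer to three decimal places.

0.800

Balance c(1−p*) = e gives e = 0.908×(1 − 0.65300) = 0.31508.
Starting from p₀ = 0.65300; update p ← p + (dp/dt)·Δt with the new parameters.
t = 1: p = 0.65300 + (+0.09053) = 0.74353
t = 2: p = 0.74353 + (+0.04196) = 0.78549
t = 3: p = 0.78549 + (+0.01440) = 0.79989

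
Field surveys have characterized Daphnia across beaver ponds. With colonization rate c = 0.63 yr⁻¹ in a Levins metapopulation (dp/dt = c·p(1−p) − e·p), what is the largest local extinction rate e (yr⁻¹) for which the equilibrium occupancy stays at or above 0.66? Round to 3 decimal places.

1 − e/c ≥ 0.66 ⇒ e ≤ c(1 − 0.66) = 0.63 × 0.3400.
e_max = 0.2142.

0.214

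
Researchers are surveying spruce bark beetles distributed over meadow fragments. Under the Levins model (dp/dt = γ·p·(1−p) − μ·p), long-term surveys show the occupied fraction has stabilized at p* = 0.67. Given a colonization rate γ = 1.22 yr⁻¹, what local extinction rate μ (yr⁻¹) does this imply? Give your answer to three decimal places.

0.403

At equilibrium γ(1−p*) = μ.
μ = 1.22 × (1 − 0.67) = 1.22 × 0.3300 = 0.4026.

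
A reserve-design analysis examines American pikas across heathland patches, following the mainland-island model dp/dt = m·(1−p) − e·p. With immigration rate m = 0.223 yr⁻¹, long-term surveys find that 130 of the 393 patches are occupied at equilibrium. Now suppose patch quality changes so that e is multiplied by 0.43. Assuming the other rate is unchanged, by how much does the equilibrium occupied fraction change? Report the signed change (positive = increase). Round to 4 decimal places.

Observed p* = 130/393 = 0.33079.
Balance m(1−p*) = e·p* gives e = m(1−p*)/p* = 0.223×0.66921/0.33079 = 0.45114.
New p* = m/(m+e) = 0.22300/(0.22300+0.19399) = 0.53479.
Δp* = 0.53479 − 0.33079 = +0.20400.

0.2040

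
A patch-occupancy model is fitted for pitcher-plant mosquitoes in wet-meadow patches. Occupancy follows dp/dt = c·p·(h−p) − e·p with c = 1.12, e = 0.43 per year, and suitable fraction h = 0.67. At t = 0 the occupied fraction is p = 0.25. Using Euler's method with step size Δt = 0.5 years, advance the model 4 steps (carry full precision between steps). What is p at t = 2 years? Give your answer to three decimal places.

Update rule: p ← p + [c·p·(h−p) − e·p]·Δt with Δt = 0.5.
step 1: Δp = +0.00505, p = 0.25505
step 2: Δp = +0.00443, p = 0.25948
step 3: Δp = +0.00386, p = 0.26334
step 4: Δp = +0.00335, p = 0.26670

0.267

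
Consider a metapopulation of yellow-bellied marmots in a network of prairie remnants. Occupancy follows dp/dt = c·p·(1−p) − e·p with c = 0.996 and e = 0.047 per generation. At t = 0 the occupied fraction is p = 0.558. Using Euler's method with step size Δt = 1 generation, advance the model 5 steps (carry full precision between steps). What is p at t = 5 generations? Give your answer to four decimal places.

Update rule: p ← p + [c·p·(1−p) − e·p]·Δt with Δt = 1.
p: 0.55800 → 0.77742  (Δp = +0.21942)
p: 0.77742 → 0.91323  (Δp = +0.13581)
p: 0.91323 → 0.94923  (Δp = +0.03600)
p: 0.94923 → 0.95262  (Δp = +0.00338)
p: 0.95262 → 0.95280  (Δp = +0.00019)

0.9528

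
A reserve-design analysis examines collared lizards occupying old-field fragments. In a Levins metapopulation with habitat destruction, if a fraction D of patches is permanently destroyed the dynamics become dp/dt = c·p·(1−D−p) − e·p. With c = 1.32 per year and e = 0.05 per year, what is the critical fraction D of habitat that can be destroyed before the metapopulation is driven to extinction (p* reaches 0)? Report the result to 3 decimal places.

0.962

The nontrivial equilibrium is p* = (1−D) − e/c; extinction occurs when this hits zero.
So D_crit = 1 − e/c = 1 − 0.05/1.32 = 1 − 0.0379 = 0.9621.
Note this equals the original equilibrium occupancy — the Levins extinction-debt result.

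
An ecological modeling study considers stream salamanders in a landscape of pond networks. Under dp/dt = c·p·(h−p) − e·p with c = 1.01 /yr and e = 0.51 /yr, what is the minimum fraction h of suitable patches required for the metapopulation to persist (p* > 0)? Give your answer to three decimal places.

p* = h − e/c is positive only when h > e/c.
h_min = e/c = 0.51/1.01 = 0.5050.

0.505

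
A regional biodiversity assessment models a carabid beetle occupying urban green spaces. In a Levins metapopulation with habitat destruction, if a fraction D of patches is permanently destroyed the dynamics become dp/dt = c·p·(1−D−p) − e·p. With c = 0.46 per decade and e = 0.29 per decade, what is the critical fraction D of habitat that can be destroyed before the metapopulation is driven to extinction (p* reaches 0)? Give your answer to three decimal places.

0.370

The nontrivial equilibrium is p* = (1−D) − e/c; extinction occurs when this hits zero.
So D_crit = 1 − e/c = 1 − 0.29/0.46 = 1 − 0.6304 = 0.3696.
Note this equals the original equilibrium occupancy — the Levins extinction-debt result.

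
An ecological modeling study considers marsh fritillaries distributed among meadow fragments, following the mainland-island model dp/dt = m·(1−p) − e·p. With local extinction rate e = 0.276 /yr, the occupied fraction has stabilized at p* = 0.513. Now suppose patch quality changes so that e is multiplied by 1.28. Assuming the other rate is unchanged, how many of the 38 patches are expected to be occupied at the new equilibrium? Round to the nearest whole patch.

Balance m(1−p*) = e·p* gives m = e·p*/(1−p*) = 0.276×0.51300/0.48700 = 0.29074.
New p* = m/(m+e) = 0.29074/(0.29074+0.35328) = 0.45145.
Expected occupied = 38 × 0.45145 = 17.16 ≈ 17.

17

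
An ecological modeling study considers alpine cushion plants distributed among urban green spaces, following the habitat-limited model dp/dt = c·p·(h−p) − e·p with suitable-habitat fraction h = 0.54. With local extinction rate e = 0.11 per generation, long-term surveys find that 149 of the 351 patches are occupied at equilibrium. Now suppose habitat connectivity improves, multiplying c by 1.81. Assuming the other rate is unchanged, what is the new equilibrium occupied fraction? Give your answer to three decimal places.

0.476

Observed p* = 149/351 = 0.42450.
Balance c(h−p*) = e gives c = e/(0.54 − 0.42450) = 0.11/0.11550 = 0.95238.
New p* = 0.54 − e/c = 0.54 − 0.11000/1.72381 = 0.47619.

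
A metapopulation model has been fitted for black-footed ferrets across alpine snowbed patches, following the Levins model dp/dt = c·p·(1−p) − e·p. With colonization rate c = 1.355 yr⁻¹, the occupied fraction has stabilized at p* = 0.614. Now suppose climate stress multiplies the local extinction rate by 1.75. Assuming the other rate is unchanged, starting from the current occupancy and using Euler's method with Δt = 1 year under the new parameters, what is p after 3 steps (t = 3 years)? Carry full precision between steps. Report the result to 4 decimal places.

0.3372

Balance c(1−p*) = e gives e = 1.355×(1 − 0.61400) = 0.52303.
Starting from p₀ = 0.61400; update p ← p + (dp/dt)·Δt with the new parameters.
step 1: Δp = -0.24086, p = 0.37314
step 2: Δp = -0.02460, p = 0.34855
step 3: Δp = -0.01136, p = 0.33719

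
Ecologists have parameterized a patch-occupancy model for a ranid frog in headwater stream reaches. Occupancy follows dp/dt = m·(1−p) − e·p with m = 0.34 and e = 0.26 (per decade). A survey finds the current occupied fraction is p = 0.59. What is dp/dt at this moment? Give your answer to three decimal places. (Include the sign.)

Colonization term: m·(1−p) = 0.34×0.4100 = 0.13940.
Extinction term: e·p = 0.15340.
dp/dt = 0.13940 − 0.15340 = -0.01400.

-0.014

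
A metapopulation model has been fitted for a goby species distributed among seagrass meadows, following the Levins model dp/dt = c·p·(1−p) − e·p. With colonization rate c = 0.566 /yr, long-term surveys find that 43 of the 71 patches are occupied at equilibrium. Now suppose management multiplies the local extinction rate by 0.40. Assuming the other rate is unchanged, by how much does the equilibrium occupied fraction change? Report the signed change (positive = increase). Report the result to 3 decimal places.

0.237

Observed p* = 43/71 = 0.60563.
Balance c(1−p*) = e gives e = 0.566×(1 − 0.60563) = 0.22321.
New p* = 1 − e/c = 1 − 0.08928/0.56600 = 0.84226.
Δp* = 0.84226 − 0.60563 = +0.23663.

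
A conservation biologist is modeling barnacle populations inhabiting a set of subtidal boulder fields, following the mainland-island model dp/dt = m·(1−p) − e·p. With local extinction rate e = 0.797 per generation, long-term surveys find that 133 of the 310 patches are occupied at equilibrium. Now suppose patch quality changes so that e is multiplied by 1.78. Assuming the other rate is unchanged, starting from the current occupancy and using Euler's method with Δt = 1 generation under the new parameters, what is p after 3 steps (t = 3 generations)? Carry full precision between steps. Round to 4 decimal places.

Observed p* = 133/310 = 0.42903.
Balance m(1−p*) = e·p* gives m = e·p*/(1−p*) = 0.797×0.42903/0.57097 = 0.59888.
Starting from p₀ = 0.42903; update p ← p + (dp/dt)·Δt with the new parameters.
t = 1: p = 0.42903 + (-0.26671) = 0.16232
t = 2: p = 0.16232 + (+0.27139) = 0.43371
t = 3: p = 0.43371 + (-0.27615) = 0.15756

0.1576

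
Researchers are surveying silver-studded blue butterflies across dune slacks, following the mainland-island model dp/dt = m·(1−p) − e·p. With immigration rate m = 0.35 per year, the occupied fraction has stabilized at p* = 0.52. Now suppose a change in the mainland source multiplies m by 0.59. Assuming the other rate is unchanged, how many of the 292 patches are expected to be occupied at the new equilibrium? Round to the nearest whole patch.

Balance m(1−p*) = e·p* gives e = m(1−p*)/p* = 0.35×0.48000/0.52000 = 0.32308.
New p* = m/(m+e) = 0.20650/(0.20650+0.32308) = 0.38993.
Expected occupied = 292 × 0.38993 = 113.86 ≈ 114.

114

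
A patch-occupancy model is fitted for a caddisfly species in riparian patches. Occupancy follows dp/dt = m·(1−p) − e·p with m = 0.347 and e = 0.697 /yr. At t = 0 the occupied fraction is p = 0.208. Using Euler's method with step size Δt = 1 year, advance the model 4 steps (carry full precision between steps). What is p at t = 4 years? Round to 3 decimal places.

0.332

Update rule: p ← p + [m·(1−p) − e·p]·Δt with Δt = 1.
t = 1: p = 0.20800 + (+0.12985) = 0.33785
t = 2: p = 0.33785 + (-0.00571) = 0.33213
t = 3: p = 0.33213 + (+0.00025) = 0.33239
t = 4: p = 0.33239 + (-0.00001) = 0.33238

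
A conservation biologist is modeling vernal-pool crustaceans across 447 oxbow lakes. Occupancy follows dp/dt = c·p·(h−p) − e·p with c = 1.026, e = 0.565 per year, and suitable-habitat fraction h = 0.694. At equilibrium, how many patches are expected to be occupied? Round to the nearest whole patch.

64

p* = h − e/c = 0.694 − 0.5507 = 0.1433.
Expected occupied patches = N × p* = 447 × 0.1433 = 64.06 ≈ 64.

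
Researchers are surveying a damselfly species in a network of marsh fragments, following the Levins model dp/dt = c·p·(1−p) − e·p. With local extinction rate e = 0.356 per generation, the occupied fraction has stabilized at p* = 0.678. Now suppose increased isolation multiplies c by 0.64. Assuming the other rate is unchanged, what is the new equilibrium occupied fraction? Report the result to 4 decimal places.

0.4969

Balance c(1−p*) = e gives c = e/(1 − 0.67800) = 0.356/0.32200 = 1.10559.
New p* = 1 − e/c = 1 − 0.35600/0.70758 = 0.49688.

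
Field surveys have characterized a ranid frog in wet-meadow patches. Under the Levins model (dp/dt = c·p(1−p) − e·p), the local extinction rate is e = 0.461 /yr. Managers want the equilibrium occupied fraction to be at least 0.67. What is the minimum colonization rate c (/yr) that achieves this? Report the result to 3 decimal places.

1.397

p* = 1 − e/c ≥ 0.67 requires e/c ≤ 0.3300, i.e. c ≥ e/0.3300.
c_min = 0.461/0.3300 = 1.3970.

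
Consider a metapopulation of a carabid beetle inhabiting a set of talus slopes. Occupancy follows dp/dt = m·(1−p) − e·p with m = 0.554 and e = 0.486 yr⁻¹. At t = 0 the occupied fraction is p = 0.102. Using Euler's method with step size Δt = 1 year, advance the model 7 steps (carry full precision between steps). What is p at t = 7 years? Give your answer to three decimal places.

Update rule: p ← p + [m·(1−p) − e·p]·Δt with Δt = 1.
  1  |  dp/dt·Δt = +0.447920  |  p_1 = 0.549920
  2  |  dp/dt·Δt = -0.017917  |  p_2 = 0.532003
  3  |  dp/dt·Δt = +0.000717  |  p_3 = 0.532720
  4  |  dp/dt·Δt = -0.000029  |  p_4 = 0.532691
  5  |  dp/dt·Δt = +0.000001  |  p_5 = 0.532692
  6  |  dp/dt·Δt = -0.000000  |  p_6 = 0.532692
  7  |  dp/dt·Δt = +0.000000  |  p_7 = 0.532692

0.533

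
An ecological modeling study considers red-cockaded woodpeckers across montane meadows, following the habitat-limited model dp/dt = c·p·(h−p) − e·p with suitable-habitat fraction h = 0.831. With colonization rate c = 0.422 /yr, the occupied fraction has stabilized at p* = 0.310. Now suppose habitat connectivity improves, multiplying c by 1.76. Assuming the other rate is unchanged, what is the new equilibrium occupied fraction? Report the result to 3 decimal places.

0.535

Balance c(h−p*) = e gives e = 0.422×(0.831 − 0.31000) = 0.21986.
New p* = 0.831 − e/c = 0.831 − 0.21986/0.74272 = 0.53498.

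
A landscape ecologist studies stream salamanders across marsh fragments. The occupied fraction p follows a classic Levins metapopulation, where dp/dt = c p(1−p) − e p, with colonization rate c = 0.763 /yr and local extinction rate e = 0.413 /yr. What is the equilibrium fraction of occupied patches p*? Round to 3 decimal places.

0.459

At equilibrium, colonization balances extinction: c·p*·(1−p*) = e·p*.
So p* = 1 − e/c = 1 − 0.413/0.763 = 1 − 0.5413 = 0.4587.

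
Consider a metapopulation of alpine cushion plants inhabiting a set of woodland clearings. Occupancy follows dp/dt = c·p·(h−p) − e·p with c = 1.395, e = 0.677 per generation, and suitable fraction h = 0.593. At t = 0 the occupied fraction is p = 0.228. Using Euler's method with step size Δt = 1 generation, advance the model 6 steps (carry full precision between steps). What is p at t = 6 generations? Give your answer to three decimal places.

Update rule: p ← p + [c·p·(h−p) − e·p]·Δt with Δt = 1.
step 1: Δp = -0.03826, p = 0.18974
step 2: Δp = -0.02171, p = 0.16802
step 3: Δp = -0.01414, p = 0.15388
step 4: Δp = -0.00991, p = 0.14397
step 5: Δp = -0.00728, p = 0.13668
step 6: Δp = -0.00553, p = 0.13116

0.131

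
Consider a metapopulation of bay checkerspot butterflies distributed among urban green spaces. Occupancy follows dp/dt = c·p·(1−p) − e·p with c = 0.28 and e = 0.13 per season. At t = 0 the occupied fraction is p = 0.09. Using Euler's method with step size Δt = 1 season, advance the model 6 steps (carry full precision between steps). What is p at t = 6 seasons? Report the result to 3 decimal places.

0.174

Update rule: p ← p + [c·p·(1−p) − e·p]·Δt with Δt = 1.
  1  |  dp/dt·Δt = +0.011232  |  p_1 = 0.101232
  2  |  dp/dt·Δt = +0.012315  |  p_2 = 0.113547
  3  |  dp/dt·Δt = +0.013422  |  p_3 = 0.126969
  4  |  dp/dt·Δt = +0.014531  |  p_4 = 0.141501
  5  |  dp/dt·Δt = +0.015619  |  p_5 = 0.157120
  6  |  dp/dt·Δt = +0.016656  |  p_6 = 0.173775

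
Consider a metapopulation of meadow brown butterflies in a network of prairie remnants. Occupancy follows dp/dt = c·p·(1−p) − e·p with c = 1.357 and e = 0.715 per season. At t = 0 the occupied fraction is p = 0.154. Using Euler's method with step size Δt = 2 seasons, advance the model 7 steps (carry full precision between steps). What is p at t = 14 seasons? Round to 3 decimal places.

0.473

Update rule: p ← p + [c·p·(1−p) − e·p]·Δt with Δt = 2.
step 1: Δp = +0.13337, p = 0.28737
step 2: Δp = +0.14486, p = 0.43223
step 3: Δp = +0.04795, p = 0.48018
step 4: Δp = -0.00922, p = 0.47096
step 5: Δp = +0.00274, p = 0.47370
step 6: Δp = -0.00077, p = 0.47293
step 7: Δp = +0.00022, p = 0.47315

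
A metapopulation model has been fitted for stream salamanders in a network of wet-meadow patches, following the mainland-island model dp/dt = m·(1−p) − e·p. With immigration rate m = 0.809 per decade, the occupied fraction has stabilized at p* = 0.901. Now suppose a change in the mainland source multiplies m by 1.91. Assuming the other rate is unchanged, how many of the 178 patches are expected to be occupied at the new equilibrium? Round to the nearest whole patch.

168

Balance m(1−p*) = e·p* gives e = m(1−p*)/p* = 0.809×0.09900/0.90100 = 0.08889.
New p* = m/(m+e) = 1.54519/(1.54519+0.08889) = 0.94560.
Expected occupied = 178 × 0.94560 = 168.32 ≈ 168.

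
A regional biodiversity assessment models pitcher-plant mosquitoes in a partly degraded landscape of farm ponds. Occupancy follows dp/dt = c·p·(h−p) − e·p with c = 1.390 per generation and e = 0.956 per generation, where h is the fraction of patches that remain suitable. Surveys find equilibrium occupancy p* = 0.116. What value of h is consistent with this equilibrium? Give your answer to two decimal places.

At equilibrium c(h−p*) = e, so h = p* + e/c.
h = 0.116 + 0.956/1.390 = 0.116 + 0.6878 = 0.8038.

0.80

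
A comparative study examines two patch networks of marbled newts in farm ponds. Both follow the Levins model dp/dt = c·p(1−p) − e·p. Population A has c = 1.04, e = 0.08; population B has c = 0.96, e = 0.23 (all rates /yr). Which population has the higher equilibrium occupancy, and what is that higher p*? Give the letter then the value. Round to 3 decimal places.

A, 0.923

A: p*_A = 1 − 0.08/1.04 = 0.9231.
B: p*_B = 1 − 0.23/0.96 = 0.7604.
A is higher at 0.9231.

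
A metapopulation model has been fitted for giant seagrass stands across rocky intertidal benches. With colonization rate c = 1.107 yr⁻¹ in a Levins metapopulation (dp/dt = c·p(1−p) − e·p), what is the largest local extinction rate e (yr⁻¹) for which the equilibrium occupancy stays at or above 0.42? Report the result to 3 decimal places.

0.642

1 − e/c ≥ 0.42 ⇒ e ≤ c(1 − 0.42) = 1.107 × 0.5800.
e_max = 0.6421.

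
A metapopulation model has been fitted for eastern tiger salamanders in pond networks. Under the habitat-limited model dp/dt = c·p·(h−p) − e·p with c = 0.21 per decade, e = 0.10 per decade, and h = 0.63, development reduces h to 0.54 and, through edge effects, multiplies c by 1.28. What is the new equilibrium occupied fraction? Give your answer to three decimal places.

0.168

Before: p* = h − e/c = 0.63 − 0.10/0.21 = 0.63 − 0.4762 = 0.1538.
After: c = 0.2688, e = 0.1, h = 0.54; p* = 0.54 − 0.1/0.2688 = 0.1680.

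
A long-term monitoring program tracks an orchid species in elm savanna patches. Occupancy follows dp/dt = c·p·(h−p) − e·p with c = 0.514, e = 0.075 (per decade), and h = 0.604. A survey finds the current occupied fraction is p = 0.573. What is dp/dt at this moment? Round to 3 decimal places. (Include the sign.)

-0.034

Colonization term: c·p·(h−p) = 0.514×0.573×0.0310 = 0.00913.
Extinction term: e·p = 0.04297.
dp/dt = 0.00913 − 0.04297 = -0.03384.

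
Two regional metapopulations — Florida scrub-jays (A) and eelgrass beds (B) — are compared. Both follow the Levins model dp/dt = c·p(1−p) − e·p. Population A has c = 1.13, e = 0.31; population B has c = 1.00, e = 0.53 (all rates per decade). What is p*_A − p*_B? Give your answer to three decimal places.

0.256

A: p*_A = 1 − 0.31/1.13 = 0.7257.
B: p*_B = 1 − 0.53/1.00 = 0.4700.
p*_A − p*_B = 0.7257 − 0.4700 = 0.2557.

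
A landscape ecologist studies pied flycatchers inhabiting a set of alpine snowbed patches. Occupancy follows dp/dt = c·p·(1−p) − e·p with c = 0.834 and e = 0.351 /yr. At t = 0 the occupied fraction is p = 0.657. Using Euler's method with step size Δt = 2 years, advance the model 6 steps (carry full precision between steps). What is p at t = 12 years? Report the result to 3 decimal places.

0.579

Update rule: p ← p + [c·p·(1−p) − e·p]·Δt with Δt = 2.
t = 2: p = 0.65700 + (-0.08533) = 0.57167
t = 4: p = 0.57167 + (+0.00712) = 0.57879
t = 6: p = 0.57879 + (+0.00033) = 0.57912
t = 8: p = 0.57912 + (+0.00001) = 0.57914
t = 10: p = 0.57914 + (+0.00000) = 0.57914
t = 12: p = 0.57914 + (+0.00000) = 0.57914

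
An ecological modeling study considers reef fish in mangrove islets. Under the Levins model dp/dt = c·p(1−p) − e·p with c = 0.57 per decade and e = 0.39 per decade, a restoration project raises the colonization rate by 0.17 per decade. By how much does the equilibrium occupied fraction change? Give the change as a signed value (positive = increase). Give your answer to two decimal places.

0.16

Before: p* = 1 − 0.39/0.57 = 0.3158.
After the change, c = 0.74, e = 0.39, so p* = 1 − 0.39/0.74 = 0.4730.
Δp* = 0.4730 − 0.3158 = +0.1572.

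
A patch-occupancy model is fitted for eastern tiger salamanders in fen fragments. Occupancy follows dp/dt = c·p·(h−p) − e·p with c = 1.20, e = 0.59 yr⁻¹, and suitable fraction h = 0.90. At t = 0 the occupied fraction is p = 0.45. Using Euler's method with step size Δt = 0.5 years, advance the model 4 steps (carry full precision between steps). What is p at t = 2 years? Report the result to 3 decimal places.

Update rule: p ← p + [c·p·(h−p) − e·p]·Δt with Δt = 0.5.
step 1: Δp = -0.01125, p = 0.43875
step 2: Δp = -0.00801, p = 0.43074
step 3: Δp = -0.00579, p = 0.42495
step 4: Δp = -0.00424, p = 0.42071

0.421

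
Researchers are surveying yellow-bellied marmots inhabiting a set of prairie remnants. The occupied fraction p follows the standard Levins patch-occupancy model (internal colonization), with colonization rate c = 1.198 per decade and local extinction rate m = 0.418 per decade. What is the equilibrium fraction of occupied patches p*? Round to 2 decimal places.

At equilibrium, colonization balances extinction: c·p*·(1−p*) = m·p*.
So p* = 1 − m/c = 1 − 0.418/1.198 = 1 − 0.3489 = 0.6511.

0.65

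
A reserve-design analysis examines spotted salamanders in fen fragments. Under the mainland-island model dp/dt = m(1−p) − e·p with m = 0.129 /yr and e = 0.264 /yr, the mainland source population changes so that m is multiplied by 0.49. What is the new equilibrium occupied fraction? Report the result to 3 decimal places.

Before: p* = 0.129/(0.129+0.264) = 0.3282.
After: m = 0.06321, e = 0.264; p* = 0.06321/0.3272 = 0.1932.

0.193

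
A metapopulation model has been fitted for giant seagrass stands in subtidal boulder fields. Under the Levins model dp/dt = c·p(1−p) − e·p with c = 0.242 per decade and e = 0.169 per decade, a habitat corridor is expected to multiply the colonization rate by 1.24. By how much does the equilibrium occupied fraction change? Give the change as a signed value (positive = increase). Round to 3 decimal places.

0.135

Before: p* = 1 − 0.169/0.242 = 0.3017.
After the change, c = 0.30008, e = 0.169, so p* = 1 − 0.169/0.30008 = 0.4368.
Δp* = 0.4368 − 0.3017 = +0.1352.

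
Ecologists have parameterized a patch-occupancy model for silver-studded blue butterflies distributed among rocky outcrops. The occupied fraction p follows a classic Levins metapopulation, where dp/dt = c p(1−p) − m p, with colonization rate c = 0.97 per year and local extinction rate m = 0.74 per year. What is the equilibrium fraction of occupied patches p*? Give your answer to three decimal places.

0.237

At equilibrium, colonization balances extinction: c·p*·(1−p*) = m·p*.
So p* = 1 − m/c = 1 − 0.74/0.97 = 1 − 0.7629 = 0.2371.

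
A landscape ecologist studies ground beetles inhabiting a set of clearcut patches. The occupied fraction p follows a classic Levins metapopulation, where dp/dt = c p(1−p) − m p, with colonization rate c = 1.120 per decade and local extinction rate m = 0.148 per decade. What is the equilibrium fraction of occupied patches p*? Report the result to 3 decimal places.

0.868

At equilibrium, colonization balances extinction: c·p*·(1−p*) = m·p*.
So p* = 1 − m/c = 1 − 0.148/1.120 = 1 − 0.1321 = 0.8679.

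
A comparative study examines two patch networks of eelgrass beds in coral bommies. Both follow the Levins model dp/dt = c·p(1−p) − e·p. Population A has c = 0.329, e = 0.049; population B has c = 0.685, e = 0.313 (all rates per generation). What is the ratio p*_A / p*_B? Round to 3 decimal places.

1.567

A: p*_A = 1 − 0.049/0.329 = 0.8511.
B: p*_B = 1 − 0.313/0.685 = 0.5431.
p*_A / p*_B = 0.8511/0.5431 = 1.5671.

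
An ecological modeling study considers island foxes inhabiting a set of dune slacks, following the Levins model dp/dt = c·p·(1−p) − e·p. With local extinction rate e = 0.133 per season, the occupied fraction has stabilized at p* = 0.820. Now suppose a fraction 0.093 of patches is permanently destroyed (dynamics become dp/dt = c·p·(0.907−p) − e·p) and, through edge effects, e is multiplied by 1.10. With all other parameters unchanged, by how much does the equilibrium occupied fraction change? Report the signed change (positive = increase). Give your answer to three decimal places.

-0.111

Balance c(1−p*) = e gives c = e/(1 − 0.82000) = 0.133/0.18000 = 0.73889.
New p* = 0.907 − e/c = 0.907 − 0.14630/0.73889 = 0.70900.
Δp* = 0.70900 − 0.82000 = -0.11100.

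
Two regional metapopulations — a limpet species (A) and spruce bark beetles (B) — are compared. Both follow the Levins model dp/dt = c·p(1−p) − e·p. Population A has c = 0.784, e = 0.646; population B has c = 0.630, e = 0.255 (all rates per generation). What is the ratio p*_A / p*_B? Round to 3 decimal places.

A: p*_A = 1 − 0.646/0.784 = 0.1760.
B: p*_B = 1 − 0.255/0.630 = 0.5952.
p*_A / p*_B = 0.1760/0.5952 = 0.2957.

0.296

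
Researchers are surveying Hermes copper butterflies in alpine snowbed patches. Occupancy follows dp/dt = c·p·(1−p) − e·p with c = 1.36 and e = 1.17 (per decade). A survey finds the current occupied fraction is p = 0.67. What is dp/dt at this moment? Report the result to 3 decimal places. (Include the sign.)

Colonization term: c·p·(1−p) = 1.36×0.67×0.3300 = 0.30070.
Extinction term: e·p = 0.78390.
dp/dt = 0.30070 − 0.78390 = -0.48320.

-0.483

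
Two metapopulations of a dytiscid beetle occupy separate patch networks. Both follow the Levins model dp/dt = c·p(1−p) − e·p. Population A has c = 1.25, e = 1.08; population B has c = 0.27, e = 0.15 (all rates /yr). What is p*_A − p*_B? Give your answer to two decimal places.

-0.31

A: p*_A = 1 − 1.08/1.25 = 0.1360.
B: p*_B = 1 − 0.15/0.27 = 0.4444.
p*_A − p*_B = 0.1360 − 0.4444 = -0.3084.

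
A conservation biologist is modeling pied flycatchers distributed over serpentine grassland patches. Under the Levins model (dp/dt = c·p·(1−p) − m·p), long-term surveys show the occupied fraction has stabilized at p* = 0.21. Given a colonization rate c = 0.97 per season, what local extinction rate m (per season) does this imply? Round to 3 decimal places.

0.766

At equilibrium c(1−p*) = m.
m = 0.97 × (1 − 0.21) = 0.97 × 0.7900 = 0.7663.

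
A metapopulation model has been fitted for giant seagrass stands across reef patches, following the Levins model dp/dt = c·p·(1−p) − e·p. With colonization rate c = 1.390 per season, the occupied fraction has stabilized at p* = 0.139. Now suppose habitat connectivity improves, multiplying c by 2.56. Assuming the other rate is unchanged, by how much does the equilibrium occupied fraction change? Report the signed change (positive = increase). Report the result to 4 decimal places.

Balance c(1−p*) = e gives e = 1.390×(1 − 0.13900) = 1.19679.
New p* = 1 − e/c = 1 − 1.19679/3.55840 = 0.66367.
Δp* = 0.66367 − 0.13900 = +0.52467.

0.5247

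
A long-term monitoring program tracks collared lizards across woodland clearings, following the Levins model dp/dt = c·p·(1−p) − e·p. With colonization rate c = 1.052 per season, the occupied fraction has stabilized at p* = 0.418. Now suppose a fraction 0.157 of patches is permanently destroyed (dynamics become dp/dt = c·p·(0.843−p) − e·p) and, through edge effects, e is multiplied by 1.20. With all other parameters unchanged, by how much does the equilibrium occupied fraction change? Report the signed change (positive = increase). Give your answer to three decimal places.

-0.273

Balance c(1−p*) = e gives e = 1.052×(1 − 0.41800) = 0.61226.
New p* = 0.843 − e/c = 0.843 − 0.73471/1.05200 = 0.14461.
Δp* = 0.14461 − 0.41800 = -0.27339.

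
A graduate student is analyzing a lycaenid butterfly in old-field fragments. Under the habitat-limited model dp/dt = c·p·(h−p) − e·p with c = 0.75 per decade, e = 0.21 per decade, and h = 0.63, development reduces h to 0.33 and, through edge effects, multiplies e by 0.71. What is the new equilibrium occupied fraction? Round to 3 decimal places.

0.131

Before: p* = h − e/c = 0.63 − 0.21/0.75 = 0.63 − 0.2800 = 0.3500.
After: c = 0.75, e = 0.1491, h = 0.33; p* = 0.33 − 0.1491/0.75 = 0.1312.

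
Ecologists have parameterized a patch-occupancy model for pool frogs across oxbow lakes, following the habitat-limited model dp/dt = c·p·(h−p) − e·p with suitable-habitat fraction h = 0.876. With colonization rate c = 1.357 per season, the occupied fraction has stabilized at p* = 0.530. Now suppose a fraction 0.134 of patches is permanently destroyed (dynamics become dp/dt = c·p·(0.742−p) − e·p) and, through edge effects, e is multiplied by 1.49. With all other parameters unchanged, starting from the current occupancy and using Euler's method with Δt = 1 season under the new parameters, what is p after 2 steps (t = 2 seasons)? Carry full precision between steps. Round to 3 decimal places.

0.276

Balance c(h−p*) = e gives e = 1.357×(0.876 − 0.53000) = 0.46952.
Starting from p₀ = 0.53000; update p ← p + (dp/dt)·Δt with the new parameters.
p: 0.53000 → 0.31169  (Δp = -0.21831)
p: 0.31169 → 0.27564  (Δp = -0.03605)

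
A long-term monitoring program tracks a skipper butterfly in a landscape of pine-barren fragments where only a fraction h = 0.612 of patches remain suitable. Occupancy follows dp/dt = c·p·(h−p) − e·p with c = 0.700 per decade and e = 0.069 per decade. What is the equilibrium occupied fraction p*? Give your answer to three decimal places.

Setting dp/dt = 0 and dividing by p* gives c·(h−p*) = e.
So p* = h − e/c = 0.612 − 0.069/0.700 = 0.612 − 0.0986 = 0.5134.

0.513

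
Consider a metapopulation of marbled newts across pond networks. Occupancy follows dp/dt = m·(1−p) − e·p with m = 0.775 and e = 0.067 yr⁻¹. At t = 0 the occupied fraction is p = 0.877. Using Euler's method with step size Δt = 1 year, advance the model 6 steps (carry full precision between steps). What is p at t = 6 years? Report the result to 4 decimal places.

Update rule: p ← p + [m·(1−p) − e·p]·Δt with Δt = 1.
  1  |  dp/dt·Δt = +0.036566  |  p_1 = 0.913566
  2  |  dp/dt·Δt = +0.005777  |  p_2 = 0.919343
  3  |  dp/dt·Δt = +0.000913  |  p_3 = 0.920256
  4  |  dp/dt·Δt = +0.000144  |  p_4 = 0.920400
  5  |  dp/dt·Δt = +0.000023  |  p_5 = 0.920423
  6  |  dp/dt·Δt = +0.000004  |  p_6 = 0.920427

0.9204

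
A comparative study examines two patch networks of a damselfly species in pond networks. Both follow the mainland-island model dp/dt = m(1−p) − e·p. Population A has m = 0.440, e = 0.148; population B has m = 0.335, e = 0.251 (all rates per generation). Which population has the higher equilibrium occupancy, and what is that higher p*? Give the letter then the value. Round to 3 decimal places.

A, 0.748

A: p*_A = m/(m+e) = 0.440/0.5880 = 0.7483.
B: p*_B = 0.335/0.5860 = 0.5717.
A is higher at 0.7483.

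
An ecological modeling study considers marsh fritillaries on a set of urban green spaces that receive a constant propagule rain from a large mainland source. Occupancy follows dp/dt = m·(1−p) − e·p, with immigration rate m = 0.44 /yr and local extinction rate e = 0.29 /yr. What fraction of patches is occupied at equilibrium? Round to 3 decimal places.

0.603

At equilibrium the propagule rain into empty patches balances local extinction: m(1−p*) = e·p*.
p* = m/(m+e) = 0.44/(0.44+0.29) = 0.44/0.7300 = 0.6027.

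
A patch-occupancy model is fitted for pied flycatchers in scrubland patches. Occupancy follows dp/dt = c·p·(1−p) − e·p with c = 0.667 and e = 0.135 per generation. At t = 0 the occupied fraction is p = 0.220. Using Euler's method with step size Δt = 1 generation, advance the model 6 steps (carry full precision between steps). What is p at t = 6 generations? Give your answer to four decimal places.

Update rule: p ← p + [c·p·(1−p) − e·p]·Δt with Δt = 1.
p: 0.22000 → 0.30476  (Δp = +0.08476)
p: 0.30476 → 0.40494  (Δp = +0.10018)
p: 0.40494 → 0.51099  (Δp = +0.10606)
p: 0.51099 → 0.60868  (Δp = +0.09769)
p: 0.60868 → 0.68538  (Δp = +0.07670)
p: 0.68538 → 0.73668  (Δp = +0.05130)

0.7367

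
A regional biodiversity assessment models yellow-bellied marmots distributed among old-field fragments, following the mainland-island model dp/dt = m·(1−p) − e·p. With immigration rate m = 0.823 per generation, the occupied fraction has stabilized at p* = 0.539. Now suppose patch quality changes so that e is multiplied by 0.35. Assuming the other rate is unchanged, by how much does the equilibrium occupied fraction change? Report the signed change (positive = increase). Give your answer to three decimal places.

Balance m(1−p*) = e·p* gives e = m(1−p*)/p* = 0.823×0.46100/0.53900 = 0.70390.
New p* = m/(m+e) = 0.82300/(0.82300+0.24636) = 0.76962.
Δp* = 0.76962 − 0.53900 = +0.23062.

0.231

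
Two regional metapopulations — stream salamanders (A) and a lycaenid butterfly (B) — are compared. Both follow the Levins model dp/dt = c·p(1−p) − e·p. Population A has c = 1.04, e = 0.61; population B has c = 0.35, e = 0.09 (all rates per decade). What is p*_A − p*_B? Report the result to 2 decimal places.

-0.33

A: p*_A = 1 − 0.61/1.04 = 0.4135.
B: p*_B = 1 − 0.09/0.35 = 0.7429.
p*_A − p*_B = 0.4135 − 0.7429 = -0.3294.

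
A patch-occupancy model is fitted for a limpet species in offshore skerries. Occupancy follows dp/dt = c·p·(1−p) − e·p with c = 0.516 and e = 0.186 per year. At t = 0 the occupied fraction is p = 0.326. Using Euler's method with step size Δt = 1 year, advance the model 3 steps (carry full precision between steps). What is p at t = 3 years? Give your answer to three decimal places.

Update rule: p ← p + [c·p·(1−p) − e·p]·Δt with Δt = 1.
p: 0.32600 → 0.37874  (Δp = +0.05274)
p: 0.37874 → 0.42971  (Δp = +0.05097)
p: 0.42971 → 0.47623  (Δp = +0.04652)

0.476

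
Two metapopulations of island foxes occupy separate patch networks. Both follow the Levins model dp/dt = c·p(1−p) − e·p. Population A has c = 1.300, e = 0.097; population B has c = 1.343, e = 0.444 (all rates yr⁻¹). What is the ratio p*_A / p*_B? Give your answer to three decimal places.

1.382

A: p*_A = 1 − 0.097/1.300 = 0.9254.
B: p*_B = 1 − 0.444/1.343 = 0.6694.
p*_A / p*_B = 0.9254/0.6694 = 1.3824.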